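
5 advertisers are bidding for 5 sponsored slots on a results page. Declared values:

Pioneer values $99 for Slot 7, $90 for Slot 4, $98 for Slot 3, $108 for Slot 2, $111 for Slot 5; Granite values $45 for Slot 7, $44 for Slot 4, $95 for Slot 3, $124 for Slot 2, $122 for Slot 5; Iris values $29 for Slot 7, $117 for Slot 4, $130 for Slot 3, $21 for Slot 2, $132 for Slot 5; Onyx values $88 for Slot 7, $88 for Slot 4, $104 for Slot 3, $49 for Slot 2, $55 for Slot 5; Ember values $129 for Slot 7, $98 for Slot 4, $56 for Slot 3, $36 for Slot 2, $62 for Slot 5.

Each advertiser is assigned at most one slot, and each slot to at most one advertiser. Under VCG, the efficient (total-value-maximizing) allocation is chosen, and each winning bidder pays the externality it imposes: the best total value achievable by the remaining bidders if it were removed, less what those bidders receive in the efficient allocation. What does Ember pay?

Ember pays $3.

Efficient allocation: Pioneer→Slot 5 ($111), Granite→Slot 2 ($124), Iris→Slot 4 ($117), Onyx→Slot 3 ($104), Ember→Slot 7 ($129); total welfare W = $585.
Ember receives Slot 7 at value $129, so the others get W − 129 = $456.
Without Ember: best allocation of the remaining 4 bidders over all 5 slots is Pioneer→Slot 7 ($99), Granite→Slot 2 ($124), Iris→Slot 5 ($132), Onyx→Slot 3 ($104), total $459.
VCG payment = (others' best without Ember) − (others' welfare with Ember) = 459 − 456 = $3.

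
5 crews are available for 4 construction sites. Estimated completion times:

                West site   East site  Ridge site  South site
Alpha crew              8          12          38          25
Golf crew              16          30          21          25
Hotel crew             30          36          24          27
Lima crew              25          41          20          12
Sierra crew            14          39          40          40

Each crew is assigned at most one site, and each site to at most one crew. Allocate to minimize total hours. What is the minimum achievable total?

This is the linear assignment problem.
Optimal: Sierra crew→West site (14 hours), Alpha crew→East site (12 hours), Golf crew→Ridge site (21 hours), Lima crew→South site (12 hours) — total 14+12+21+12 = 59 hours.
Every other assignment is strictly worse.

Minimum total: 59 hours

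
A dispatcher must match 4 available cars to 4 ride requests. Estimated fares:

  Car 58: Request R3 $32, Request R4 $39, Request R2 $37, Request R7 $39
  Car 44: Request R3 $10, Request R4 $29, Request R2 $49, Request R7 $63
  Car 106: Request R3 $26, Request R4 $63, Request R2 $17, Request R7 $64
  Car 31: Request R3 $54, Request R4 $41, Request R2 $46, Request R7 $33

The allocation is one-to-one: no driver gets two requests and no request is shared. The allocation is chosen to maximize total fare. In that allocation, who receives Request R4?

Car 106 receives Request R4.

Optimal: Car 58→Request R2 ($37), Car 44→Request R7 ($63), Car 106→Request R4 ($63), Car 31→Request R3 ($54) — total 37+63+63+54 = $217.
Car 106's own top request is Request R7 ($64), but forcing Car 106→Request R7 and reassigning the rest optimally gives only $206 — worse by 11.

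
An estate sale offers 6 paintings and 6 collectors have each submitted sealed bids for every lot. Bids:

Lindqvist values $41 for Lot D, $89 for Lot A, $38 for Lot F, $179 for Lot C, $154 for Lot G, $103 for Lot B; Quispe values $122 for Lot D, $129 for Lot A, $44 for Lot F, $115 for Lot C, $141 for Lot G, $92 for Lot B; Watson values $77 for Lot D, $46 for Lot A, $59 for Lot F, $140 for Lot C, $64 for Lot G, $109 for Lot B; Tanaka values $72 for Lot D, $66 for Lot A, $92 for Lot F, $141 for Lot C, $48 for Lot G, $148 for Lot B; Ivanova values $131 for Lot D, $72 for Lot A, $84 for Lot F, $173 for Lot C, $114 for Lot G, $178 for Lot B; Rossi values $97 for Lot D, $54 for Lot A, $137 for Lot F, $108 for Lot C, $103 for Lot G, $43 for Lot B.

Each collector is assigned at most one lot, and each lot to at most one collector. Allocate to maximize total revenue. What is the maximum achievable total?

Maximum total: $839

This is the linear assignment problem.
Optimal: Lindqvist→Lot G ($154), Quispe→Lot A ($129), Watson→Lot C ($140), Tanaka→Lot B ($148), Ivanova→Lot D ($131), Rossi→Lot F ($137) — total 154+129+140+148+131+137 = $839.
Max-entry greedy (repeatedly take the single best remaining cell) gives $778, worse by 61.
Next-best assignment: Lindqvist→Lot G, Quispe→Lot A, Watson→Lot D, Tanaka→Lot B, Ivanova→Lot C, Rossi→Lot F = $818.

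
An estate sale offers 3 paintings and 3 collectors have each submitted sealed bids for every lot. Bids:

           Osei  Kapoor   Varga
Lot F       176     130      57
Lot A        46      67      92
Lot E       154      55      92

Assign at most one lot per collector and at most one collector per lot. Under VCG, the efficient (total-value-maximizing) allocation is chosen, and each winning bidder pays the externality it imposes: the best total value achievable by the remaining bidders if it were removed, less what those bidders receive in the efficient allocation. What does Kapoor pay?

Efficient allocation: Osei→Lot E ($154), Kapoor→Lot F ($130), Varga→Lot A ($92); total welfare W = $376.
Kapoor receives Lot F at value $130, so the others get W − 130 = $246.
Without Kapoor: best allocation of the remaining 2 bidders over all 3 lots is Osei→Lot F ($176), Varga→Lot A ($92), total $268.
VCG payment = (others' best without Kapoor) − (others' welfare with Kapoor) = 268 − 246 = $22.

Kapoor pays $22.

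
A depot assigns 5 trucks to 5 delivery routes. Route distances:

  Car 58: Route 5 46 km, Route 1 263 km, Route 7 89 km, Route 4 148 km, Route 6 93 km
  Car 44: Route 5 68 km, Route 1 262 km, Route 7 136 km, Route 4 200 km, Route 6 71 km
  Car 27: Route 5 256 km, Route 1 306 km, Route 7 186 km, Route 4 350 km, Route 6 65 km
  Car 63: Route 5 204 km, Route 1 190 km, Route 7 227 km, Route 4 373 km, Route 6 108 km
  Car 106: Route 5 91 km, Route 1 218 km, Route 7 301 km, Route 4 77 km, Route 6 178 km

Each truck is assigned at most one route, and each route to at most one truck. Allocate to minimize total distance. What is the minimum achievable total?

Minimum total: 489 km

Optimal: Car 58→Route 7 (89 km), Car 44→Route 5 (68 km), Car 27→Route 6 (65 km), Car 63→Route 1 (190 km), Car 106→Route 4 (77 km) — total 89+68+65+190+77 = 489 km.
Min-entry greedy (repeatedly take the single cheapest remaining cell) gives 514 km, worse by 25.
Swapping Car 44↔Car 63 (Car 44→Route 1 262 km, Car 63→Route 5 204 km) adds 208.
Checked against all permutations: 489 km is optimal.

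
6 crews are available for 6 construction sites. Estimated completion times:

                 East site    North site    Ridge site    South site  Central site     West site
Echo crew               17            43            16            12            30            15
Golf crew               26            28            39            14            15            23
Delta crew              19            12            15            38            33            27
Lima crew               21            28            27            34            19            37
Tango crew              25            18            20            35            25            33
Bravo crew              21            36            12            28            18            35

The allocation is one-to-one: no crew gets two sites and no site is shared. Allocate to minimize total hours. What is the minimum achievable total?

Optimal: Echo crew→West site (15 hours), Golf crew→South site (14 hours), Delta crew→East site (19 hours), Lima crew→Central site (19 hours), Tango crew→North site (18 hours), Bravo crew→Ridge site (12 hours) — total 15+14+19+19+18+12 = 97 hours.
Min-entry greedy (repeatedly take the single cheapest remaining cell) gives 105 hours, worse by 8.
Swapping Tango crew↔Bravo crew (Tango crew→Ridge site 20 hours, Bravo crew→North site 36 hours) adds 26.
Checked against all permutations: 97 hours is optimal.

Minimum total: 97 hours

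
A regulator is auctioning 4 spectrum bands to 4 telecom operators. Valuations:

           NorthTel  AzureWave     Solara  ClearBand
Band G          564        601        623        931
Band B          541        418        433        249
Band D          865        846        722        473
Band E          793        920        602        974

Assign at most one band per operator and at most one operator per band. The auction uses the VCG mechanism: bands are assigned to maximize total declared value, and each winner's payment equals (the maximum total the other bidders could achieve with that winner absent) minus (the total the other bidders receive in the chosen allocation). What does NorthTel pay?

NorthTel pays $289M.

Efficient allocation: NorthTel→Band D ($865M), AzureWave→Band E ($920M), Solara→Band B ($433M), ClearBand→Band G ($931M); total welfare W = $3149M.
NorthTel receives Band D at value $865M, so the others get W − 865 = $2284M.
Without NorthTel: best allocation of the remaining 3 bidders over all 4 bands is AzureWave→Band E ($920M), Solara→Band D ($722M), ClearBand→Band G ($931M), total $2573M.
VCG payment = (others' best without NorthTel) − (others' welfare with NorthTel) = 2573 − 2284 = $289M.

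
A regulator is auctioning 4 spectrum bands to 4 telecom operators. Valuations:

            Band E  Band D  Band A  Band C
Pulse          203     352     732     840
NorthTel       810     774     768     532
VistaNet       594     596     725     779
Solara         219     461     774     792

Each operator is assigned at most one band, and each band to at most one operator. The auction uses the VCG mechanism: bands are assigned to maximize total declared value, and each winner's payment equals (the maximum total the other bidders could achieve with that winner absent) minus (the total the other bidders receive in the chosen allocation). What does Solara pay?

Solara pays $129M.

Efficient allocation: Pulse→Band C ($840M), NorthTel→Band E ($810M), VistaNet→Band D ($596M), Solara→Band A ($774M); total welfare W = $3020M.
Solara receives Band A at value $774M, so the others get W − 774 = $2246M.
Without Solara: best allocation of the remaining 3 bidders over all 4 bands is Pulse→Band C ($840M), NorthTel→Band E ($810M), VistaNet→Band A ($725M), total $2375M.
VCG payment = (others' best without Solara) − (others' welfare with Solara) = 2375 − 2246 = $129M.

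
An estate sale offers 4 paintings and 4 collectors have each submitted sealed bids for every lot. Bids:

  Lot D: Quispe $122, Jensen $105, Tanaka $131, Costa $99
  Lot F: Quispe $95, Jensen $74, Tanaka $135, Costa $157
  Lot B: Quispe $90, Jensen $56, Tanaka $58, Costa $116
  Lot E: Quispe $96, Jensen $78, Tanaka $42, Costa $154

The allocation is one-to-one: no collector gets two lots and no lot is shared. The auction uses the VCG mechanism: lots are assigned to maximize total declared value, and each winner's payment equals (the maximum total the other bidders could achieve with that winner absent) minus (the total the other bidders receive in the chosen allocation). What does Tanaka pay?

Tanaka pays $9.

Efficient allocation: Quispe→Lot B ($90), Jensen→Lot D ($105), Tanaka→Lot F ($135), Costa→Lot E ($154); total welfare W = $484.
Tanaka receives Lot F at value $135, so the others get W − 135 = $349.
Without Tanaka: best allocation of the remaining 3 bidders over all 4 lots is Quispe→Lot E ($96), Jensen→Lot D ($105), Costa→Lot F ($157), total $358.
VCG payment = (others' best without Tanaka) − (others' welfare with Tanaka) = 358 − 349 = $9.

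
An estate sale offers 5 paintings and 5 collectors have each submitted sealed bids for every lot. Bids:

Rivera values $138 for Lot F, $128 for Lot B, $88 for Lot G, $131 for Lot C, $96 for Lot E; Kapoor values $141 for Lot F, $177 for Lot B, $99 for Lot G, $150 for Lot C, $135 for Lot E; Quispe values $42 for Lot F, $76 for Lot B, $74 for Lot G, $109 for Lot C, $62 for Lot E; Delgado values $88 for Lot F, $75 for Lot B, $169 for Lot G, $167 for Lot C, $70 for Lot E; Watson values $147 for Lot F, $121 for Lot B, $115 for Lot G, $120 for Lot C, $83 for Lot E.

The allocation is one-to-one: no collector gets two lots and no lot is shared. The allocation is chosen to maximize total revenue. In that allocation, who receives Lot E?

Rivera receives Lot E.

Optimal: Rivera→Lot E ($96), Kapoor→Lot B ($177), Quispe→Lot C ($109), Delgado→Lot G ($169), Watson→Lot F ($147) — total 96+177+109+169+147 = $698.
Column-greedy (each lot in turn goes to its best remaining collector) gives $686, worse by 12.
Next-best assignment: Rivera→Lot B, Kapoor→Lot E, Quispe→Lot C, Delgado→Lot G, Watson→Lot F = $688.
Rivera's own top lot is Lot F ($138), but forcing Rivera→Lot F and reassigning the rest optimally gives only $676 — worse by 22.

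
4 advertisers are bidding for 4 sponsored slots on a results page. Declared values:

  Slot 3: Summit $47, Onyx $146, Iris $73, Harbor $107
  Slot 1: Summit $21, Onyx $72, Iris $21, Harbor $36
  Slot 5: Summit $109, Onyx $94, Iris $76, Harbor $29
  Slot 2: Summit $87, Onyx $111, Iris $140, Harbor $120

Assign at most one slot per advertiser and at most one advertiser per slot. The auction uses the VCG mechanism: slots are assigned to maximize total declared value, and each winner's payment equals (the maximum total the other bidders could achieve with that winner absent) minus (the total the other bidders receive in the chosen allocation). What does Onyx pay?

Onyx pays $71.

Efficient allocation: Summit→Slot 5 ($109), Onyx→Slot 3 ($146), Iris→Slot 2 ($140), Harbor→Slot 1 ($36); total welfare W = $431.
Onyx receives Slot 3 at value $146, so the others get W − 146 = $285.
Without Onyx: best allocation of the remaining 3 bidders over all 4 slots is Summit→Slot 5 ($109), Iris→Slot 2 ($140), Harbor→Slot 3 ($107), total $356.
VCG payment = (others' best without Onyx) − (others' welfare with Onyx) = 356 − 285 = $71.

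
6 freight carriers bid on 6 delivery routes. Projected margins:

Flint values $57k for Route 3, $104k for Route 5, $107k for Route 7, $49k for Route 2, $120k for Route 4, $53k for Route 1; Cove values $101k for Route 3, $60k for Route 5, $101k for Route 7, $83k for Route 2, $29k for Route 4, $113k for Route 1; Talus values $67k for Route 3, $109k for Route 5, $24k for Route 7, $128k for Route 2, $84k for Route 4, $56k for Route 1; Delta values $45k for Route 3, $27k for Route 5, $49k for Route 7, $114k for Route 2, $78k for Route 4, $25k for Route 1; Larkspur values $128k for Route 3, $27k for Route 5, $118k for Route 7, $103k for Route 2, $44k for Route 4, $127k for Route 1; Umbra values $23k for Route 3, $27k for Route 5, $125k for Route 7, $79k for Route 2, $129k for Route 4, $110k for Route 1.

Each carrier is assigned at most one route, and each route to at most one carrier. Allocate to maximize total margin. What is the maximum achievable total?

Optimal: Flint→Route 4 ($120k), Cove→Route 1 ($113k), Talus→Route 5 ($109k), Delta→Route 2 ($114k), Larkspur→Route 3 ($128k), Umbra→Route 7 ($125k) — total 120+113+109+114+128+125 = $709k.
Next-best assignment: Flint→Route 7, Cove→Route 1, Talus→Route 5, Delta→Route 2, Larkspur→Route 3, Umbra→Route 4 = $700k.
No other one-to-one assignment exceeds $709k.

Max total: $709k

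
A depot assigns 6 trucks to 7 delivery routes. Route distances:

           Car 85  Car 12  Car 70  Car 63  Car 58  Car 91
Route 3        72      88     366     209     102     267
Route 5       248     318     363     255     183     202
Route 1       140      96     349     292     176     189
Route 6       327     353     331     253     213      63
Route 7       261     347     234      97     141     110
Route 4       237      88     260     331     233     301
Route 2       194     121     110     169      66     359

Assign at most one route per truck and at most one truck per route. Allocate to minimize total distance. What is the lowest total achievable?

Minimum total: 600 km

This is a one-to-one assignment (minimum-cost bipartite matching).
Optimal: Car 85→Route 1 (140 km), Car 12→Route 4 (88 km), Car 70→Route 2 (110 km), Car 63→Route 7 (97 km), Car 58→Route 3 (102 km), Car 91→Route 6 (63 km) — total 140+88+110+97+102+63 = 600 km.
Row-greedy (each truck in turn takes its cheapest remaining route) gives 606 km, worse by 6.
Swapping Car 85↔Car 63 (Car 85→Route 7 261 km, Car 63→Route 1 292 km) adds 316.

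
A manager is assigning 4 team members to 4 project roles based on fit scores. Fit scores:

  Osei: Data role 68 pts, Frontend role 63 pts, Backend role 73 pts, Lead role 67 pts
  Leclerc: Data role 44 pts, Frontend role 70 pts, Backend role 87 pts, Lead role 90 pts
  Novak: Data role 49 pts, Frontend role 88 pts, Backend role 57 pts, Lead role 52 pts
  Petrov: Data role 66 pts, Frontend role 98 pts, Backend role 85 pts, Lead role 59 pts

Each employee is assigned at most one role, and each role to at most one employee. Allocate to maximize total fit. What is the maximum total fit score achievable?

Treat this as an assignment problem: match each employee to one role.
Optimal: Osei→Data role (68 pts), Leclerc→Lead role (90 pts), Novak→Frontend role (88 pts), Petrov→Backend role (85 pts) — total 68+90+88+85 = 331 pts.
Column-greedy (each role in turn goes to its best remaining employee) gives 305 pts, worse by 26.
No other one-to-one assignment exceeds 331 pts.

Maximum total: 331 pts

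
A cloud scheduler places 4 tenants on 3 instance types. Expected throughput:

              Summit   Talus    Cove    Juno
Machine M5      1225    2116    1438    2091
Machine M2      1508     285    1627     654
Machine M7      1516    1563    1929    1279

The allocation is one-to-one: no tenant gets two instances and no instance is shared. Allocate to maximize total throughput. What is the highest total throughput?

Optimal: Talus→Machine M5 (2116 ops/s), Summit→Machine M2 (1508 ops/s), Cove→Machine M7 (1929 ops/s) — total 2116+1508+1929 = 5553 ops/s.
Row-greedy (each tenant in turn takes its best remaining instance) gives 5259 ops/s, worse by 294.
Swapping Talus↔Cove (Talus→Machine M7 1563 ops/s, Cove→Machine M5 1438 ops/s) loses 1044.

Maximum total: 5553 ops/s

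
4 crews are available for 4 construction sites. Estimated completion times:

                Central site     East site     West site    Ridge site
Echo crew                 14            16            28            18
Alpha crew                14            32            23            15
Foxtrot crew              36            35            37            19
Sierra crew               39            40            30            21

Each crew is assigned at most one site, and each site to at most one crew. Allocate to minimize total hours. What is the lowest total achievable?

Optimal: Echo crew→East site (16 hours), Alpha crew→Central site (14 hours), Foxtrot crew→Ridge site (19 hours), Sierra crew→West site (30 hours) — total 16+14+19+30 = 79 hours.
Column-greedy (each site in turn goes to its cheapest remaining crew) gives 95 hours, worse by 16.
Swapping Foxtrot crew↔Sierra crew (Foxtrot crew→West site 37 hours, Sierra crew→Ridge site 21 hours) adds 9.
Every other assignment is strictly worse.

Min total: 79 hours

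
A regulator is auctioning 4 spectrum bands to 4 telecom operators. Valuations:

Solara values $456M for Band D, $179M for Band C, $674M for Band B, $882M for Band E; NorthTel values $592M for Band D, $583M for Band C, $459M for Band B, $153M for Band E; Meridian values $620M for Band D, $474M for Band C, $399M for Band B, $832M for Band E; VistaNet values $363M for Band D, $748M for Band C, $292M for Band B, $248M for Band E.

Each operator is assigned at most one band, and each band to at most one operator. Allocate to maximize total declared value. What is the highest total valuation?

Maximum total: $2846M

Optimal: Solara→Band B ($674M), NorthTel→Band D ($592M), Meridian→Band E ($832M), VistaNet→Band C ($748M) — total 674+592+832+748 = $2846M.
Column-greedy (each band in turn goes to its best remaining operator) gives $2195M, worse by 651.
Checked against all permutations: $2846M is optimal.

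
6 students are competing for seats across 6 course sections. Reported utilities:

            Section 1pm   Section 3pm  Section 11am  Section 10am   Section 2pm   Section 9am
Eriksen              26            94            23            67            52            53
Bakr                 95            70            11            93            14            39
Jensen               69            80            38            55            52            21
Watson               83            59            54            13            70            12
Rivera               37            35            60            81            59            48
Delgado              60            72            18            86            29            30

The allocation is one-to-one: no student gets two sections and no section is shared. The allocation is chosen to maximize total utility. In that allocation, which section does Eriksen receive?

This is a one-to-one assignment (maximum-weight bipartite matching).
Optimal: Eriksen→Section 9am (53 points), Bakr→Section 1pm (95 points), Jensen→Section 3pm (80 points), Watson→Section 2pm (70 points), Rivera→Section 11am (60 points), Delgado→Section 10am (86 points) — total 53+95+80+70+60+86 = 444 points.
Column-greedy (each section in turn goes to its best remaining student) gives 426 points, worse by 18.
Eriksen's own top section is Section 3pm (94 points), but forcing Eriksen→Section 3pm and reassigning the rest optimally gives only 431 points — worse by 13.

Eriksen receives Section 9am.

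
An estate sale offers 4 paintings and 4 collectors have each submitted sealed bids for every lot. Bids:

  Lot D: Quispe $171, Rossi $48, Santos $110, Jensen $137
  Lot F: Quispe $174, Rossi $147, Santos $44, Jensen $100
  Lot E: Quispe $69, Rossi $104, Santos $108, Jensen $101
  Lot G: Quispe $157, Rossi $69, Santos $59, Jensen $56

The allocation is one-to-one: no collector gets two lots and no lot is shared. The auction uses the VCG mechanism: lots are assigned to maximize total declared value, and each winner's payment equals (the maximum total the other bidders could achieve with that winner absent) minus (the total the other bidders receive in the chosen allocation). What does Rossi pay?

Rossi pays $17.

Efficient allocation: Quispe→Lot G ($157), Rossi→Lot F ($147), Santos→Lot E ($108), Jensen→Lot D ($137); total welfare W = $549.
Rossi receives Lot F at value $147, so the others get W − 147 = $402.
Without Rossi: best allocation of the remaining 3 bidders over all 4 lots is Quispe→Lot F ($174), Santos→Lot E ($108), Jensen→Lot D ($137), total $419.
VCG payment = (others' best without Rossi) − (others' welfare with Rossi) = 419 − 402 = $17.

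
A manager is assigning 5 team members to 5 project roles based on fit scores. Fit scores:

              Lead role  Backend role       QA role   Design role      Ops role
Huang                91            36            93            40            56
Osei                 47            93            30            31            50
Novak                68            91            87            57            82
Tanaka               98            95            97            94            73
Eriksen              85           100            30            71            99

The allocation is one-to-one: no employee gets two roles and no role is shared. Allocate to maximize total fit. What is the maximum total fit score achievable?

Max total: 464 pts

Optimal: Huang→Lead role (91 pts), Osei→Backend role (93 pts), Novak→QA role (87 pts), Tanaka→Design role (94 pts), Eriksen→Ops role (99 pts) — total 91+93+87+94+99 = 464 pts.
Max-entry greedy (repeatedly take the single best remaining cell) gives 404 pts, worse by 60.
Next-best assignment: Huang→QA role, Osei→Backend role, Novak→Lead role, Tanaka→Design role, Eriksen→Ops role = 447 pts.
Swapping Huang↔Novak (Huang→QA role 93 pts, Novak→Lead role 68 pts) loses 17.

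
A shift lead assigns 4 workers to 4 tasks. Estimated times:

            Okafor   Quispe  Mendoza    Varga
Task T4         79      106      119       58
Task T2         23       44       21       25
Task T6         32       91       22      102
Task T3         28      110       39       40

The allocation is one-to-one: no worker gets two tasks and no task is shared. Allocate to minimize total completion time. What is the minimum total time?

Optimal: Okafor→Task T3 (28 min), Quispe→Task T2 (44 min), Mendoza→Task T6 (22 min), Varga→Task T4 (58 min) — total 28+44+22+58 = 152 min.
Swapping Varga↔Quispe (Varga→Task T2 25 min, Quispe→Task T4 106 min) adds 29.
Checked against all permutations: 152 min is optimal.

Min total: 152 min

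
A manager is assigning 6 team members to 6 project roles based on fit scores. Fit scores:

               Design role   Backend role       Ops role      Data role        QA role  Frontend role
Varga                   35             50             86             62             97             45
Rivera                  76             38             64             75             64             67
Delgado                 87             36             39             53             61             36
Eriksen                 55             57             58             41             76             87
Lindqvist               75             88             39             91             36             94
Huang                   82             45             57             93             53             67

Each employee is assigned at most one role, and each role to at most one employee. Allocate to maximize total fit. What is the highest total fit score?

Max total: 516 pts

This is a one-to-one assignment (maximum-weight bipartite matching).
Optimal: Varga→QA role (97 pts), Rivera→Ops role (64 pts), Delgado→Design role (87 pts), Eriksen→Frontend role (87 pts), Lindqvist→Backend role (88 pts), Huang→Data role (93 pts) — total 97+64+87+87+88+93 = 516 pts.
Max-entry greedy (repeatedly take the single best remaining cell) gives 492 pts, worse by 24.
Every other assignment is strictly worse.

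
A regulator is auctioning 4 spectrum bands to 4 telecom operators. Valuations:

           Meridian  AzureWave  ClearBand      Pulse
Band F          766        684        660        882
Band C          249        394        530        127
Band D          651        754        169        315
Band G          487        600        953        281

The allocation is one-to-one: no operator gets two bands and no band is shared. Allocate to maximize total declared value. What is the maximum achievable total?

Max total: $2880M

This is the linear assignment problem.
Optimal: Meridian→Band D ($651M), AzureWave→Band C ($394M), ClearBand→Band G ($953M), Pulse→Band F ($882M) — total 651+394+953+882 = $2880M.
Max-entry greedy (repeatedly take the single best remaining cell) gives $2838M, worse by 42.
Swapping AzureWave↔Meridian (AzureWave→Band D $754M, Meridian→Band C $249M) loses 42.
No other one-to-one assignment exceeds $2880M.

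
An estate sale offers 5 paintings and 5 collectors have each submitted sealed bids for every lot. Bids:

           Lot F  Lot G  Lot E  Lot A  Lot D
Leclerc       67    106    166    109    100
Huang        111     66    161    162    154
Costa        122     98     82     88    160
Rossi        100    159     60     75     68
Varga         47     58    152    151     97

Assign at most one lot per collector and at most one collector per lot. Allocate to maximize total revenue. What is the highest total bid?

Maximum total: $752

This is a one-to-one assignment (maximum-weight bipartite matching).
Optimal: Leclerc→Lot E ($166), Huang→Lot D ($154), Costa→Lot F ($122), Rossi→Lot G ($159), Varga→Lot A ($151) — total 166+154+122+159+151 = $752.
Row-greedy (each collector in turn takes its best remaining lot) gives $694, worse by 58.
Next-best assignment: Leclerc→Lot E, Huang→Lot F, Costa→Lot D, Rossi→Lot G, Varga→Lot A = $747.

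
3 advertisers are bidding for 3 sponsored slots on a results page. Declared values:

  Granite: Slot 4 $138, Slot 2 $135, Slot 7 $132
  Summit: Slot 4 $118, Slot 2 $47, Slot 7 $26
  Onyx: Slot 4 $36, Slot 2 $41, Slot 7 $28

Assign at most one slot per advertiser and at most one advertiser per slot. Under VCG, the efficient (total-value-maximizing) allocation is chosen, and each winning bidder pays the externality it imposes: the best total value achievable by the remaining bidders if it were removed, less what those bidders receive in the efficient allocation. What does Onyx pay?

Efficient allocation: Granite→Slot 7 ($132), Summit→Slot 4 ($118), Onyx→Slot 2 ($41); total welfare W = $291.
Onyx receives Slot 2 at value $41, so the others get W − 41 = $250.
Without Onyx: best allocation of the remaining 2 bidders over all 3 slots is Granite→Slot 2 ($135), Summit→Slot 4 ($118), total $253.
VCG payment = (others' best without Onyx) − (others' welfare with Onyx) = 253 − 250 = $3.

Onyx pays $3.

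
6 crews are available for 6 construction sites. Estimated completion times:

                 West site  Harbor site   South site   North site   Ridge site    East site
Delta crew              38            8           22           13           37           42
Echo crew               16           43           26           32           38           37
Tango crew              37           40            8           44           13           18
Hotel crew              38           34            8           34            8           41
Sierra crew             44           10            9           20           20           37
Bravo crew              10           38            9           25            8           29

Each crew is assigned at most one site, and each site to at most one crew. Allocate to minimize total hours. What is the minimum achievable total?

This is the linear assignment problem.
Optimal: Delta crew→North site (13 hours), Echo crew→West site (16 hours), Tango crew→East site (18 hours), Hotel crew→South site (8 hours), Sierra crew→Harbor site (10 hours), Bravo crew→Ridge site (8 hours) — total 13+16+18+8+10+8 = 73 hours.
Row-greedy (each crew in turn takes its cheapest remaining site) gives 89 hours, worse by 16.
Next-best assignment: Delta crew→North site, Echo crew→West site, Tango crew→East site, Hotel crew→Ridge site, Sierra crew→Harbor site, Bravo crew→South site = 74 hours.

Min total: 73 hours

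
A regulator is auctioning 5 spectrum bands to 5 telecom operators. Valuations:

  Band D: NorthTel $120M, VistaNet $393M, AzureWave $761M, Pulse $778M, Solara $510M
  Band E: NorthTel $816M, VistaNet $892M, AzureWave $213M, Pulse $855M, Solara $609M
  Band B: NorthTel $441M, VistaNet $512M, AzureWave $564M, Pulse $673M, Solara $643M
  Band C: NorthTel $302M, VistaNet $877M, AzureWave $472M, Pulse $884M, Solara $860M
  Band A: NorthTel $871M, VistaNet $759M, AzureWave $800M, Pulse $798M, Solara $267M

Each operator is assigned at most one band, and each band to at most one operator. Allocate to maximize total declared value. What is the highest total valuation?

Max total: $4057M

Optimal: NorthTel→Band A ($871M), VistaNet→Band E ($892M), AzureWave→Band D ($761M), Pulse→Band B ($673M), Solara→Band C ($860M) — total 871+892+761+673+860 = $4057M.
Max-entry greedy (repeatedly take the single best remaining cell) gives $4051M, worse by 6.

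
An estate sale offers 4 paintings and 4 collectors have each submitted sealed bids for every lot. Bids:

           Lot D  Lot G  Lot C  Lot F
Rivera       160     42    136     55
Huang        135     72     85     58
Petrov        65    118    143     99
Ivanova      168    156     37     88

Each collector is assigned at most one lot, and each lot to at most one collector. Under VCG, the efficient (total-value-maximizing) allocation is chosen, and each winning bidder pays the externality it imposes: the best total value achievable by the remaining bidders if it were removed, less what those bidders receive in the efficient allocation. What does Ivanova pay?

Efficient allocation: Rivera→Lot C ($136), Huang→Lot D ($135), Petrov→Lot F ($99), Ivanova→Lot G ($156); total welfare W = $526.
Ivanova receives Lot G at value $156, so the others get W − 156 = $370.
Without Ivanova: best allocation of the remaining 3 bidders over all 4 lots is Rivera→Lot C ($136), Huang→Lot D ($135), Petrov→Lot G ($118), total $389.
VCG payment = (others' best without Ivanova) − (others' welfare with Ivanova) = 389 − 370 = $19.

Ivanova pays $19.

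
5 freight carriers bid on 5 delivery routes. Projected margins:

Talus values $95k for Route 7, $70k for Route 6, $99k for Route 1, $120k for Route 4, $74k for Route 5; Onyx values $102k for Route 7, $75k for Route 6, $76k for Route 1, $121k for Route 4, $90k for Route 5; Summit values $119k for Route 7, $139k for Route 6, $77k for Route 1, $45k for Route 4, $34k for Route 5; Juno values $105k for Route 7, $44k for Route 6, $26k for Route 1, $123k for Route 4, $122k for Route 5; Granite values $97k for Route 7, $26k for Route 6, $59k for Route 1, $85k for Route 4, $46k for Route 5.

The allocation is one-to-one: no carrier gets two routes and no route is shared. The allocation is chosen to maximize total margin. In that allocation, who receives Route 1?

Talus receives Route 1.

Optimal: Talus→Route 1 ($99k), Onyx→Route 4 ($121k), Summit→Route 6 ($139k), Juno→Route 5 ($122k), Granite→Route 7 ($97k) — total 99+121+139+122+97 = $578k.
Max-entry greedy (repeatedly take the single best remaining cell) gives $509k, worse by 69.
Next-best assignment: Talus→Route 4, Onyx→Route 1, Summit→Route 6, Juno→Route 5, Granite→Route 7 = $554k.
Talus's own top route is Route 4 ($120k), but forcing Talus→Route 4 and reassigning the rest optimally gives only $554k — worse by 24.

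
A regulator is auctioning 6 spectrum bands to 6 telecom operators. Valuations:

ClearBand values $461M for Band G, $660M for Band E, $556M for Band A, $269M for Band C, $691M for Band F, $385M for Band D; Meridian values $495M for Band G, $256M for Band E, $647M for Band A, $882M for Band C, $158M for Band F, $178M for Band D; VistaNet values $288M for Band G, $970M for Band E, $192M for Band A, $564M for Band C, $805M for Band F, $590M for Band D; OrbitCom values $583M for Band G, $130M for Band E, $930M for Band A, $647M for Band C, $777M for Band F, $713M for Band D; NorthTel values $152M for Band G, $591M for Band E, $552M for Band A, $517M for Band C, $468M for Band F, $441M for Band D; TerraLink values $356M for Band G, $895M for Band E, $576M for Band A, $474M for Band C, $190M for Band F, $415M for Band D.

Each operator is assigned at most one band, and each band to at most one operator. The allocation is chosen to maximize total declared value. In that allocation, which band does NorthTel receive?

NorthTel receives Band D.

Optimal: ClearBand→Band G ($461M), Meridian→Band C ($882M), VistaNet→Band F ($805M), OrbitCom→Band A ($930M), NorthTel→Band D ($441M), TerraLink→Band E ($895M) — total 461+882+805+930+441+895 = $4414M.
Max-entry greedy (repeatedly take the single best remaining cell) gives $4270M, worse by 144.
NorthTel's own top band is Band E ($591M), but forcing NorthTel→Band E and reassigning the rest optimally gives only $4084M — worse by 330.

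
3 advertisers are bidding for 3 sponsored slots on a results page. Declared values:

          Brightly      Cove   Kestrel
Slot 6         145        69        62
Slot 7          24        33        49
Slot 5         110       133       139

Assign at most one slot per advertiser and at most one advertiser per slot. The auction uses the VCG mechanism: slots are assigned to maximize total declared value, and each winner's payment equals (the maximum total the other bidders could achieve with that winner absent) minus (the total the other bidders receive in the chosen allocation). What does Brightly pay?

Efficient allocation: Brightly→Slot 6 ($145), Cove→Slot 5 ($133), Kestrel→Slot 7 ($49); total welfare W = $327.
Brightly receives Slot 6 at value $145, so the others get W − 145 = $182.
Without Brightly: best allocation of the remaining 2 bidders over all 3 slots is Cove→Slot 6 ($69), Kestrel→Slot 5 ($139), total $208.
VCG payment = (others' best without Brightly) − (others' welfare with Brightly) = 208 − 182 = $26.

Brightly pays $26.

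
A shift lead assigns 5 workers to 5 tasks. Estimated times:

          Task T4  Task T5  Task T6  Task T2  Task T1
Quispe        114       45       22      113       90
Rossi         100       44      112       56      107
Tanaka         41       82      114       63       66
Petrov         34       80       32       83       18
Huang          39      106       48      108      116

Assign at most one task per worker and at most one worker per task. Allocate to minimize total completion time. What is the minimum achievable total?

Optimal: Quispe→Task T6 (22 min), Rossi→Task T5 (44 min), Tanaka→Task T2 (63 min), Petrov→Task T1 (18 min), Huang→Task T4 (39 min) — total 22+44+63+18+39 = 186 min.
Column-greedy (each task in turn goes to its cheapest remaining worker) gives 279 min, worse by 93.
Next-best assignment: Quispe→Task T5, Rossi→Task T2, Tanaka→Task T4, Petrov→Task T1, Huang→Task T6 = 208 min.
Checked against all permutations: 186 min is optimal.

Minimum total: 186 min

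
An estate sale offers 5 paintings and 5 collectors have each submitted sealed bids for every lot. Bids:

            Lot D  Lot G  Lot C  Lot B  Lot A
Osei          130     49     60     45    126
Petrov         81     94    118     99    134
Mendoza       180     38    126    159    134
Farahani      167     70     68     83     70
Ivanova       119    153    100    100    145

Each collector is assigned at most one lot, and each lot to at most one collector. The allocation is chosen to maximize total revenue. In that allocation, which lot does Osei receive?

Osei receives Lot A.

Optimal: Osei→Lot A ($126), Petrov→Lot C ($118), Mendoza→Lot B ($159), Farahani→Lot D ($167), Ivanova→Lot G ($153) — total 126+118+159+167+153 = $723.
Column-greedy (each lot in turn goes to its best remaining collector) gives $660, worse by 63.
Swapping Farahani↔Mendoza (Farahani→Lot B $83, Mendoza→Lot D $180) loses 63.
Osei's own top lot is Lot D ($130), but forcing Osei→Lot D and reassigning the rest optimally gives only $644 — worse by 79.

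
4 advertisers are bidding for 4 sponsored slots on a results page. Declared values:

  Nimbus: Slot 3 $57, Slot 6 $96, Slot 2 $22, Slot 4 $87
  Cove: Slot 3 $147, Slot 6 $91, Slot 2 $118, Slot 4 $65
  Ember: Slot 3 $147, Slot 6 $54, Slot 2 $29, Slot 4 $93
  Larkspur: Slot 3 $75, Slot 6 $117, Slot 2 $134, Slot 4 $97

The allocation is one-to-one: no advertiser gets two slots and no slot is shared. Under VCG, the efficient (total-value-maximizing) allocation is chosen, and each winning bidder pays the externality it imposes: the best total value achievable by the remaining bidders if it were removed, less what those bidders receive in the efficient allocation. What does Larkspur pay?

Larkspur pays $25.

Efficient allocation: Nimbus→Slot 6 ($96), Cove→Slot 3 ($147), Ember→Slot 4 ($93), Larkspur→Slot 2 ($134); total welfare W = $470.
Larkspur receives Slot 2 at value $134, so the others get W − 134 = $336.
Without Larkspur: best allocation of the remaining 3 bidders over all 4 slots is Nimbus→Slot 6 ($96), Cove→Slot 2 ($118), Ember→Slot 3 ($147), total $361.
VCG payment = (others' best without Larkspur) − (others' welfare with Larkspur) = 361 − 336 = $25.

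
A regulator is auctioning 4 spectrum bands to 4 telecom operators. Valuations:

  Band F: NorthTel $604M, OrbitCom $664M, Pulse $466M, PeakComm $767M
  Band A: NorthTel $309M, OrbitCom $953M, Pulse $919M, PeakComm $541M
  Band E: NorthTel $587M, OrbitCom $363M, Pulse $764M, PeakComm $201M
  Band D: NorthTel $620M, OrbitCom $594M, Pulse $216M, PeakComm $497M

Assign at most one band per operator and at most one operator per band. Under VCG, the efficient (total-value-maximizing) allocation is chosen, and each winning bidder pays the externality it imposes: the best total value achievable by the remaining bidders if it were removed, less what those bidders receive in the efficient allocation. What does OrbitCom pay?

OrbitCom pays $155M.

Efficient allocation: NorthTel→Band D ($620M), OrbitCom→Band A ($953M), Pulse→Band E ($764M), PeakComm→Band F ($767M); total welfare W = $3104M.
OrbitCom receives Band A at value $953M, so the others get W − 953 = $2151M.
Without OrbitCom: best allocation of the remaining 3 bidders over all 4 bands is NorthTel→Band D ($620M), Pulse→Band A ($919M), PeakComm→Band F ($767M), total $2306M.
VCG payment = (others' best without OrbitCom) − (others' welfare with OrbitCom) = 2306 − 2151 = $155M.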